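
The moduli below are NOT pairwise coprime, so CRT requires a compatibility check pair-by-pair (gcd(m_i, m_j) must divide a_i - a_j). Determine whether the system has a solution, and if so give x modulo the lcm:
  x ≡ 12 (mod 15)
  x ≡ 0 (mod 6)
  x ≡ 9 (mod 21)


Moduli 15, 6, 21 are not pairwise coprime, so CRT works modulo lcm(m_i) when all pairwise compatibility conditions hold.
Pairwise compatibility: gcd(m_i, m_j) must divide a_i - a_j for every pair.
Merge one congruence at a time:
  Start: x ≡ 12 (mod 15).
  Combine with x ≡ 0 (mod 6): gcd(15, 6) = 3; 0 - 12 = -12, which IS divisible by 3, so compatible.
    Write x = 12 + 15·t and substitute into x ≡ 0 (mod 6): 15·t ≡ 0 − 12 = -12 (mod 6).
    Divide the congruence (and modulus) by g = 3: 5·t ≡ -4 (mod 2).
    Reduce coefficients mod 2: 1·t ≡ 0 (mod 2).
    So t ≡ 0 (mod 2).
    Then x = 12 + 15·0 = 12, valid modulo lcm(15, 6) = 30: x ≡ 12 (mod 30).
  Combine with x ≡ 9 (mod 21): gcd(30, 21) = 3; 9 - 12 = -3, which IS divisible by 3, so compatible.
    Write x = 12 + 30·t and substitute into x ≡ 9 (mod 21): 30·t ≡ 9 − 12 = -3 (mod 21).
    Divide the congruence (and modulus) by g = 3: 10·t ≡ -1 (mod 7).
    Reduce coefficients mod 7: 3·t ≡ 6 (mod 7).
    The inverse of 3 mod 7 is 5 (since 3·5 = 15 = 2·7 + 1), so t ≡ 5·6 = 30 ≡ 2 (mod 7).
    Then x = 12 + 30·2 = 72, valid modulo lcm(30, 21) = 210: x ≡ 72 (mod 210).
Verify: 72 mod 15 = 12, 72 mod 6 = 0, 72 mod 21 = 9.

x ≡ 72 (mod 210).


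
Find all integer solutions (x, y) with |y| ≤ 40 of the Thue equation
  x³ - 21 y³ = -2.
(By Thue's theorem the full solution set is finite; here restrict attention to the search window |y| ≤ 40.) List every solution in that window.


The equation is x³ - 21y³ = -2. For fixed y, x³ = 21·y³ − 2, so a solution requires the RHS to be a perfect cube.
Strategy: iterate y from -40 to 40, compute RHS = 21·y³ − 2, and check whether it is a (positive or negative) perfect cube.
Check small values of y:
  y = 0: RHS = -2 is not a perfect cube.
  y = 1: RHS = 19 is not a perfect cube.
  y = -1: RHS = -23 is not a perfect cube.
  y = 2: RHS = 166 is not a perfect cube.
  y = -2: RHS = -170 is not a perfect cube.
  y = 3: RHS = 565 is not a perfect cube.
  y = -3: RHS = -569 is not a perfect cube.
Continuing the search up to |y| = 40 finds no solutions either.
No (x, y) in the scanned range satisfies the equation.

No integer solutions with |y| ≤ 40.


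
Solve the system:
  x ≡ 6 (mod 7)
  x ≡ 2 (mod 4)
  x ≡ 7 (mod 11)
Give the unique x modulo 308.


Moduli 7, 4, 11 are pairwise coprime; by CRT there is a unique solution modulo M = 7 · 4 · 11 = 308.
Solve pairwise, accumulating the modulus:
  Start with x ≡ 6 (mod 7).
  Combine with x ≡ 2 (mod 4): since gcd(7, 4) = 1, we get a unique residue mod 28.
    Write x = 6 + 7·t and substitute into x ≡ 2 (mod 4): 7·t ≡ 2 − 6 = -4 (mod 4).
    Reduce coefficients mod 4: 3·t ≡ 0 (mod 4).
    The inverse of 3 mod 4 is 3 (since 3·3 = 9 = 2·4 + 1), so t ≡ 3·0 = 0 ≡ 0 (mod 4).
    Then x = 6 + 7·0 = 6, valid modulo lcm(7, 4) = 28: x ≡ 6 (mod 28).
  Combine with x ≡ 7 (mod 11): since gcd(28, 11) = 1, we get a unique residue mod 308.
    Write x = 6 + 28·t and substitute into x ≡ 7 (mod 11): 28·t ≡ 7 − 6 = 1 (mod 11).
    Reduce coefficients mod 11: 6·t ≡ 1 (mod 11).
    The inverse of 6 mod 11 is 2 (since 6·2 = 12 = 1·11 + 1), so t ≡ 2·1 = 2 ≡ 2 (mod 11).
    Then x = 6 + 28·2 = 62, valid modulo lcm(28, 11) = 308: x ≡ 62 (mod 308).
Verify: 62 mod 7 = 6 ✓, 62 mod 4 = 2 ✓, 62 mod 11 = 7 ✓.

x ≡ 62 (mod 308).


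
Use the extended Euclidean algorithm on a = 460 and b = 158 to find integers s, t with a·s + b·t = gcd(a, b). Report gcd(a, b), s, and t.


Euclidean algorithm on (460, 158) — divide until remainder is 0:
  460 = 2 · 158 + 144
  158 = 1 · 144 + 14
  144 = 10 · 14 + 4
  14 = 3 · 4 + 2
  4 = 2 · 2 + 0
gcd(460, 158) = 2.
Track Bezout coefficients alongside the remainders: start with r₀ = 460 = a·1 + b·0 (s = 1, t = 0) and r₁ = 158 = a·0 + b·1 (s = 0, t = 1); each new remainder r_{k+1} = r_{k-1} − q_k·r_k inherits s_{k+1} = s_{k-1} − q_k·s_k, t_{k+1} = t_{k-1} − q_k·t_k, so r_k = a·s_k + b·t_k at every step:
  q = 2: r = 144, s = 1 − 2·0 = 1, t = 0 − 2·1 = -2  (check: 460·1 + 158·(-2) = 144)
  q = 1: r = 14, s = 0 − 1·1 = -1, t = 1 − 1·(-2) = 3  (check: 460·(-1) + 158·3 = 14)
  q = 10: r = 4, s = 1 − 10·(-1) = 11, t = -2 − 10·3 = -32  (check: 460·11 + 158·(-32) = 4)
  q = 3: r = 2, s = -1 − 3·11 = -34, t = 3 − 3·(-32) = 99  (check: 460·(-34) + 158·99 = 2)
The row with r = 2 (the gcd) gives the Bezout coefficients s = -34, t = 99.
Result: 460 · (-34) + 158 · (99) = 2.

gcd(460, 158) = 2; s = -34, t = 99 (check: 460·(-34) + 158·99 = 2).


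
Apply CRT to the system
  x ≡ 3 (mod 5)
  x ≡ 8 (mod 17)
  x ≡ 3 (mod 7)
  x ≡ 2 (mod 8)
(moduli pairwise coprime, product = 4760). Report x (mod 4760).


Product of moduli M = 5 · 17 · 7 · 8 = 4760.
Merge one congruence at a time:
  Start: x ≡ 3 (mod 5).
  Combine with x ≡ 8 (mod 17); new modulus lcm = 85.
    Write x = 3 + 5·t and substitute into x ≡ 8 (mod 17): 5·t ≡ 8 − 3 = 5 (mod 17).
    The inverse of 5 mod 17 is 7 (since 5·7 = 35 = 2·17 + 1), so t ≡ 7·5 = 35 ≡ 1 (mod 17).
    Then x = 3 + 5·1 = 8, valid modulo lcm(5, 17) = 85: x ≡ 8 (mod 85).
  Combine with x ≡ 3 (mod 7); new modulus lcm = 595.
    Write x = 8 + 85·t and substitute into x ≡ 3 (mod 7): 85·t ≡ 3 − 8 = -5 (mod 7).
    Reduce coefficients mod 7: 1·t ≡ 2 (mod 7).
    So t ≡ 2 (mod 7).
    Then x = 8 + 85·2 = 178, valid modulo lcm(85, 7) = 595: x ≡ 178 (mod 595).
  Combine with x ≡ 2 (mod 8); new modulus lcm = 4760.
    Write x = 178 + 595·t and substitute into x ≡ 2 (mod 8): 595·t ≡ 2 − 178 = -176 (mod 8).
    Reduce coefficients mod 8: 3·t ≡ 0 (mod 8).
    The inverse of 3 mod 8 is 3 (since 3·3 = 9 = 1·8 + 1), so t ≡ 3·0 = 0 ≡ 0 (mod 8).
    Then x = 178 + 595·0 = 178, valid modulo lcm(595, 8) = 4760: x ≡ 178 (mod 4760).
Verify against each original: 178 mod 5 = 3, 178 mod 17 = 8, 178 mod 7 = 3, 178 mod 8 = 2.

x ≡ 178 (mod 4760).


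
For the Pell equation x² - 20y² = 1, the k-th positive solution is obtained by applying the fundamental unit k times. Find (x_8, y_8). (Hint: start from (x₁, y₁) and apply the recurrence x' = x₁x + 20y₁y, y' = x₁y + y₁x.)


Step 1: Find the fundamental solution (x₁, y₁) of x² - 20y² = 1.
  Expand √20 as a continued fraction. a₀ = ⌊√20⌋ = 4; iterate m_{k+1} = d_k·a_k − m_k, d_{k+1} = (20 − m_{k+1}²)/d_k, a_{k+1} = ⌊(a₀ + m_{k+1})/d_{k+1}⌋ (starting m₀ = 0, d₀ = 1), with convergents p_k = a_k·p_{k-1} + p_{k-2}, q_k = a_k·q_{k-1} + q_{k-2} (p₋₁ = 1, q₋₁ = 0):
  k = 0: a₀ = 4; p₀/q₀ = 4/1; p₀² − 20·q₀² = 16 − 20 = -4.
  k = 1: m = 4, d = 4, a = ⌊(4 + 4)/4⌋ = 2; p/q = (2·4 + 1)/(2·1 + 0) = 9/2; p² − 20·q² = 81 − 80 = 1.
  The first convergent with p² − 20·q² = 1 gives the fundamental solution (x₁, y₁) = (9, 2).
Step 2: Apply the recurrence (x_{n+1}, y_{n+1}) = (x₁x_n + 20y₁y_n, x₁y_n + y₁x_n) repeatedly.
  From (x_1, y_1) = (9, 2): x_2 = 9·9 + 20·2·2 = 161; y_2 = 9·2 + 2·9 = 36.
  From (x_2, y_2) = (161, 36): x_3 = 9·161 + 20·2·36 = 2889; y_3 = 9·36 + 2·161 = 646.
  From (x_3, y_3) = (2889, 646): x_4 = 9·2889 + 20·2·646 = 51841; y_4 = 9·646 + 2·2889 = 11592.
  From (x_4, y_4) = (51841, 11592): x_5 = 9·51841 + 20·2·11592 = 930249; y_5 = 9·11592 + 2·51841 = 208010.
  From (x_5, y_5) = (930249, 208010): x_6 = 9·930249 + 20·2·208010 = 16692641; y_6 = 9·208010 + 2·930249 = 3732588.
  From (x_6, y_6) = (16692641, 3732588): x_7 = 9·16692641 + 20·2·3732588 = 299537289; y_7 = 9·3732588 + 2·16692641 = 66978574.
  From (x_7, y_7) = (299537289, 66978574): x_8 = 9·299537289 + 20·2·66978574 = 5374978561; y_8 = 9·66978574 + 2·299537289 = 1201881744.
Step 3: Verify x_8² - 20·y_8² = 28890394531209630721 - 28890394531209630720 = 1 (should be 1). ✓

(x_1, y_1) = (9, 2); (x_8, y_8) = (5374978561, 1201881744).


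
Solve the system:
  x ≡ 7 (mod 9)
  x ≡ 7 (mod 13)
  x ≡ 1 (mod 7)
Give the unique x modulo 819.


Moduli 9, 13, 7 are pairwise coprime; by CRT there is a unique solution modulo M = 9 · 13 · 7 = 819.
Solve pairwise, accumulating the modulus:
  Start with x ≡ 7 (mod 9).
  Combine with x ≡ 7 (mod 13): since gcd(9, 13) = 1, we get a unique residue mod 117.
    Write x = 7 + 9·t and substitute into x ≡ 7 (mod 13): 9·t ≡ 7 − 7 = 0 (mod 13).
    The inverse of 9 mod 13 is 3 (since 9·3 = 27 = 2·13 + 1), so t ≡ 3·0 = 0 ≡ 0 (mod 13).
    Then x = 7 + 9·0 = 7, valid modulo lcm(9, 13) = 117: x ≡ 7 (mod 117).
  Combine with x ≡ 1 (mod 7): since gcd(117, 7) = 1, we get a unique residue mod 819.
    Write x = 7 + 117·t and substitute into x ≡ 1 (mod 7): 117·t ≡ 1 − 7 = -6 (mod 7).
    Reduce coefficients mod 7: 5·t ≡ 1 (mod 7).
    The inverse of 5 mod 7 is 3 (since 5·3 = 15 = 2·7 + 1), so t ≡ 3·1 = 3 ≡ 3 (mod 7).
    Then x = 7 + 117·3 = 358, valid modulo lcm(117, 7) = 819: x ≡ 358 (mod 819).
Verify: 358 mod 9 = 7 ✓, 358 mod 13 = 7 ✓, 358 mod 7 = 1 ✓.

x ≡ 358 (mod 819).


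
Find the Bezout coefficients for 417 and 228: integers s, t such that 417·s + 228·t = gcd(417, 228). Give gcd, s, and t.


Euclidean algorithm on (417, 228) — divide until remainder is 0:
  417 = 1 · 228 + 189
  228 = 1 · 189 + 39
  189 = 4 · 39 + 33
  39 = 1 · 33 + 6
  33 = 5 · 6 + 3
  6 = 2 · 3 + 0
gcd(417, 228) = 3.
Track Bezout coefficients alongside the remainders: start with r₀ = 417 = a·1 + b·0 (s = 1, t = 0) and r₁ = 228 = a·0 + b·1 (s = 0, t = 1); each new remainder r_{k+1} = r_{k-1} − q_k·r_k inherits s_{k+1} = s_{k-1} − q_k·s_k, t_{k+1} = t_{k-1} − q_k·t_k, so r_k = a·s_k + b·t_k at every step:
  q = 1: r = 189, s = 1 − 1·0 = 1, t = 0 − 1·1 = -1  (check: 417·1 + 228·(-1) = 189)
  q = 1: r = 39, s = 0 − 1·1 = -1, t = 1 − 1·(-1) = 2  (check: 417·(-1) + 228·2 = 39)
  q = 4: r = 33, s = 1 − 4·(-1) = 5, t = -1 − 4·2 = -9  (check: 417·5 + 228·(-9) = 33)
  q = 1: r = 6, s = -1 − 1·5 = -6, t = 2 − 1·(-9) = 11  (check: 417·(-6) + 228·11 = 6)
  q = 5: r = 3, s = 5 − 5·(-6) = 35, t = -9 − 5·11 = -64  (check: 417·35 + 228·(-64) = 3)
The row with r = 3 (the gcd) gives the Bezout coefficients s = 35, t = -64.
Result: 417 · (35) + 228 · (-64) = 3.

gcd(417, 228) = 3; s = 35, t = -64 (check: 417·35 + 228·(-64) = 3).


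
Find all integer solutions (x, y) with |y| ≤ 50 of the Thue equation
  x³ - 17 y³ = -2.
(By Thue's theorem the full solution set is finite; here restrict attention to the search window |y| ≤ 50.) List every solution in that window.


The equation is x³ - 17y³ = -2. For fixed y, x³ = 17·y³ − 2, so a solution requires the RHS to be a perfect cube.
Strategy: iterate y from -50 to 50, compute RHS = 17·y³ − 2, and check whether it is a (positive or negative) perfect cube.
Check small values of y:
  y = 0: RHS = -2 is not a perfect cube.
  y = 1: RHS = 15 is not a perfect cube.
  y = -1: RHS = -19 is not a perfect cube.
  y = 2: RHS = 134 is not a perfect cube.
  y = -2: RHS = -138 is not a perfect cube.
  y = 3: RHS = 457 is not a perfect cube.
  y = -3: RHS = -461 is not a perfect cube.
Continuing the search up to |y| = 50 finds no solutions either.
No (x, y) in the scanned range satisfies the equation.

No integer solutions with |y| ≤ 50.


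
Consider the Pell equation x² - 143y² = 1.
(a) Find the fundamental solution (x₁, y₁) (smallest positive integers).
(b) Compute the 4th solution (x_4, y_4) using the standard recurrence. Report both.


Step 1: Find the fundamental solution (x₁, y₁) of x² - 143y² = 1.
  Expand √143 as a continued fraction. a₀ = ⌊√143⌋ = 11; iterate m_{k+1} = d_k·a_k − m_k, d_{k+1} = (143 − m_{k+1}²)/d_k, a_{k+1} = ⌊(a₀ + m_{k+1})/d_{k+1}⌋ (starting m₀ = 0, d₀ = 1), with convergents p_k = a_k·p_{k-1} + p_{k-2}, q_k = a_k·q_{k-1} + q_{k-2} (p₋₁ = 1, q₋₁ = 0):
  k = 0: a₀ = 11; p₀/q₀ = 11/1; p₀² − 143·q₀² = 121 − 143 = -22.
  k = 1: m = 11, d = 22, a = ⌊(11 + 11)/22⌋ = 1; p/q = (1·11 + 1)/(1·1 + 0) = 12/1; p² − 143·q² = 144 − 143 = 1.
  The first convergent with p² − 143·q² = 1 gives the fundamental solution (x₁, y₁) = (12, 1).
Step 2: Apply the recurrence (x_{n+1}, y_{n+1}) = (x₁x_n + 143y₁y_n, x₁y_n + y₁x_n) repeatedly.
  From (x_1, y_1) = (12, 1): x_2 = 12·12 + 143·1·1 = 287; y_2 = 12·1 + 1·12 = 24.
  From (x_2, y_2) = (287, 24): x_3 = 12·287 + 143·1·24 = 6876; y_3 = 12·24 + 1·287 = 575.
  From (x_3, y_3) = (6876, 575): x_4 = 12·6876 + 143·1·575 = 164737; y_4 = 12·575 + 1·6876 = 13776.
Step 3: Verify x_4² - 143·y_4² = 27138279169 - 27138279168 = 1 (should be 1). ✓

(x_1, y_1) = (12, 1); (x_4, y_4) = (164737, 13776).


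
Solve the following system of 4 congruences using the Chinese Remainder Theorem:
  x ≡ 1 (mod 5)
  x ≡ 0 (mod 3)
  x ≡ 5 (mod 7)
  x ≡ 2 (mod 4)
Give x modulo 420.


Product of moduli M = 5 · 3 · 7 · 4 = 420.
Merge one congruence at a time:
  Start: x ≡ 1 (mod 5).
  Combine with x ≡ 0 (mod 3); new modulus lcm = 15.
    Write x = 1 + 5·t and substitute into x ≡ 0 (mod 3): 5·t ≡ 0 − 1 = -1 (mod 3).
    Reduce coefficients mod 3: 2·t ≡ 2 (mod 3).
    The inverse of 2 mod 3 is 2 (since 2·2 = 4 = 1·3 + 1), so t ≡ 2·2 = 4 ≡ 1 (mod 3).
    Then x = 1 + 5·1 = 6, valid modulo lcm(5, 3) = 15: x ≡ 6 (mod 15).
  Combine with x ≡ 5 (mod 7); new modulus lcm = 105.
    Write x = 6 + 15·t and substitute into x ≡ 5 (mod 7): 15·t ≡ 5 − 6 = -1 (mod 7).
    Reduce coefficients mod 7: 1·t ≡ 6 (mod 7).
    So t ≡ 6 (mod 7).
    Then x = 6 + 15·6 = 96, valid modulo lcm(15, 7) = 105: x ≡ 96 (mod 105).
  Combine with x ≡ 2 (mod 4); new modulus lcm = 420.
    Write x = 96 + 105·t and substitute into x ≡ 2 (mod 4): 105·t ≡ 2 − 96 = -94 (mod 4).
    Reduce coefficients mod 4: 1·t ≡ 2 (mod 4).
    So t ≡ 2 (mod 4).
    Then x = 96 + 105·2 = 306, valid modulo lcm(105, 4) = 420: x ≡ 306 (mod 420).
Verify against each original: 306 mod 5 = 1, 306 mod 3 = 0, 306 mod 7 = 5, 306 mod 4 = 2.

x ≡ 306 (mod 420).


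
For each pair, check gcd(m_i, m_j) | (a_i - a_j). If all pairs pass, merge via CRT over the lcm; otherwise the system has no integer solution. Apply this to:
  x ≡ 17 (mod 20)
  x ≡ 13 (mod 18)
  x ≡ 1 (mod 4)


Moduli 20, 18, 4 are not pairwise coprime, so CRT works modulo lcm(m_i) when all pairwise compatibility conditions hold.
Pairwise compatibility: gcd(m_i, m_j) must divide a_i - a_j for every pair.
Merge one congruence at a time:
  Start: x ≡ 17 (mod 20).
  Combine with x ≡ 13 (mod 18): gcd(20, 18) = 2; 13 - 17 = -4, which IS divisible by 2, so compatible.
    Write x = 17 + 20·t and substitute into x ≡ 13 (mod 18): 20·t ≡ 13 − 17 = -4 (mod 18).
    Divide the congruence (and modulus) by g = 2: 10·t ≡ -2 (mod 9).
    Reduce coefficients mod 9: 1·t ≡ 7 (mod 9).
    So t ≡ 7 (mod 9).
    Then x = 17 + 20·7 = 157, valid modulo lcm(20, 18) = 180: x ≡ 157 (mod 180).
  Combine with x ≡ 1 (mod 4): gcd(180, 4) = 4; 1 - 157 = -156, which IS divisible by 4, so compatible.
    Write x = 157 + 180·t and substitute into x ≡ 1 (mod 4): 180·t ≡ 1 − 157 = -156 (mod 4).
    Divide the congruence (and modulus) by g = 4: 45·t ≡ -39 (mod 1).
    Modulo 1 every t works; take t = 0.
    Then x = 157 + 180·0 = 157, valid modulo lcm(180, 4) = 180: x ≡ 157 (mod 180).
Verify: 157 mod 20 = 17, 157 mod 18 = 13, 157 mod 4 = 1.

x ≡ 157 (mod 180).


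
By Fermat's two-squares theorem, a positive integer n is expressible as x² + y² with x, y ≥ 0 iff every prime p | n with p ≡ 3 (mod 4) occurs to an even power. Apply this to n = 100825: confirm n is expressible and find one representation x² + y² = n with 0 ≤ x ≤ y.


Step 1: Factor n = 100825 = 5^2 · 37 · 109.
Step 2: Check the mod-4 condition on each prime factor: 5 ≡ 1 (mod 4), exponent 2; 37 ≡ 1 (mod 4), exponent 1; 109 ≡ 1 (mod 4), exponent 1.
All primes ≡ 3 (mod 4) appear to even exponent (or don't appear), so by the two-squares theorem n IS expressible as a sum of two squares.
Step 3: Build a representation. Group n = k² · m with k = 5 and m = 37 · 109 = 4033 (a product of primes ≡ 1 (mod 4)); a representation of m scales to one of n via (k·x)² + (k·y)² = k²(x² + y²). Each prime p ≡ 1 (mod 4) is itself a sum of two squares; find a² by testing p − a² for a perfect square:
  37: 37 − 1² = 36 = 6² ⇒ 37 = 1² + 6².
  109: 109 − 1² = 108, 109 − 2² = 105, 109 − 3² = 100 = 10² ⇒ 109 = 3² + 10².
  Combine using the Brahmagupta–Fibonacci identity (a² + b²)(c² + d²) = (ac − bd)² + (ad + bc)² = (ac + bd)² + (ad − bc)²:
  37 · 109 = 4033: from (1² + 6²)(3² + 10²), take (1·3 − 6·10, 1·10 + 6·3) = (3 − 60, 10 + 18) = (-57, 28); dropping signs (only squares matter) gives (57, 28); check 57² + 28² = 3249 + 784 = 4033 ✓.
  Scale by k = 5: (5·57, 5·28) = (285, 140).
Step 4: Order so x ≤ y and verify: 140² + 285² = 19600 + 81225 = 100825 = n. ✓

n = 100825 = 140² + 285² (one valid representation with x ≤ y).


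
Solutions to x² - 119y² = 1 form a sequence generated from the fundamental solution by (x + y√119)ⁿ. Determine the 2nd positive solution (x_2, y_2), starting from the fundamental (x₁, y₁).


Step 1: Find the fundamental solution (x₁, y₁) of x² - 119y² = 1.
  Expand √119 as a continued fraction. a₀ = ⌊√119⌋ = 10; iterate m_{k+1} = d_k·a_k − m_k, d_{k+1} = (119 − m_{k+1}²)/d_k, a_{k+1} = ⌊(a₀ + m_{k+1})/d_{k+1}⌋ (starting m₀ = 0, d₀ = 1), with convergents p_k = a_k·p_{k-1} + p_{k-2}, q_k = a_k·q_{k-1} + q_{k-2} (p₋₁ = 1, q₋₁ = 0):
  k = 0: a₀ = 10; p₀/q₀ = 10/1; p₀² − 119·q₀² = 100 − 119 = -19.
  k = 1: m = 10, d = 19, a = ⌊(10 + 10)/19⌋ = 1; p/q = (1·10 + 1)/(1·1 + 0) = 11/1; p² − 119·q² = 121 − 119 = 2.
  k = 2: m = 9, d = 2, a = ⌊(10 + 9)/2⌋ = 9; p/q = (9·11 + 10)/(9·1 + 1) = 109/10; p² − 119·q² = 11881 − 11900 = -19.
  k = 3: m = 9, d = 19, a = ⌊(10 + 9)/19⌋ = 1; p/q = (1·109 + 11)/(1·10 + 1) = 120/11; p² − 119·q² = 14400 − 14399 = 1.
  The first convergent with p² − 119·q² = 1 gives the fundamental solution (x₁, y₁) = (120, 11).
Step 2: Apply the recurrence (x_{n+1}, y_{n+1}) = (x₁x_n + 119y₁y_n, x₁y_n + y₁x_n) repeatedly.
  From (x_1, y_1) = (120, 11): x_2 = 120·120 + 119·11·11 = 28799; y_2 = 120·11 + 11·120 = 2640.
Step 3: Verify x_2² - 119·y_2² = 829382401 - 829382400 = 1 (should be 1). ✓

(x_1, y_1) = (120, 11); (x_2, y_2) = (28799, 2640).


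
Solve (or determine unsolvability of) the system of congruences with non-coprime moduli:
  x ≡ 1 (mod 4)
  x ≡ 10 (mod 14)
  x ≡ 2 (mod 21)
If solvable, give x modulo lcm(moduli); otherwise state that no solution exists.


Moduli 4, 14, 21 are not pairwise coprime, so CRT works modulo lcm(m_i) when all pairwise compatibility conditions hold.
Pairwise compatibility: gcd(m_i, m_j) must divide a_i - a_j for every pair.
Merge one congruence at a time:
  Start: x ≡ 1 (mod 4).
  Combine with x ≡ 10 (mod 14): gcd(4, 14) = 2, and 10 - 1 = 9 is NOT divisible by 2.
    ⇒ system is inconsistent (no integer solution).

No solution (the system is inconsistent).


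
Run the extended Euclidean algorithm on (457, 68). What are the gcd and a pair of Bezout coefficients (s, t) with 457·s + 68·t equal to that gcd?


Euclidean algorithm on (457, 68) — divide until remainder is 0:
  457 = 6 · 68 + 49
  68 = 1 · 49 + 19
  49 = 2 · 19 + 11
  19 = 1 · 11 + 8
  11 = 1 · 8 + 3
  8 = 2 · 3 + 2
  3 = 1 · 2 + 1
  2 = 2 · 1 + 0
gcd(457, 68) = 1.
Track Bezout coefficients alongside the remainders: start with r₀ = 457 = a·1 + b·0 (s = 1, t = 0) and r₁ = 68 = a·0 + b·1 (s = 0, t = 1); each new remainder r_{k+1} = r_{k-1} − q_k·r_k inherits s_{k+1} = s_{k-1} − q_k·s_k, t_{k+1} = t_{k-1} − q_k·t_k, so r_k = a·s_k + b·t_k at every step:
  q = 6: r = 49, s = 1 − 6·0 = 1, t = 0 − 6·1 = -6  (check: 457·1 + 68·(-6) = 49)
  q = 1: r = 19, s = 0 − 1·1 = -1, t = 1 − 1·(-6) = 7  (check: 457·(-1) + 68·7 = 19)
  q = 2: r = 11, s = 1 − 2·(-1) = 3, t = -6 − 2·7 = -20  (check: 457·3 + 68·(-20) = 11)
  q = 1: r = 8, s = -1 − 1·3 = -4, t = 7 − 1·(-20) = 27  (check: 457·(-4) + 68·27 = 8)
  q = 1: r = 3, s = 3 − 1·(-4) = 7, t = -20 − 1·27 = -47  (check: 457·7 + 68·(-47) = 3)
  q = 2: r = 2, s = -4 − 2·7 = -18, t = 27 − 2·(-47) = 121  (check: 457·(-18) + 68·121 = 2)
  q = 1: r = 1, s = 7 − 1·(-18) = 25, t = -47 − 1·121 = -168  (check: 457·25 + 68·(-168) = 1)
The row with r = 1 (the gcd) gives the Bezout coefficients s = 25, t = -168.
Result: 457 · (25) + 68 · (-168) = 1.

gcd(457, 68) = 1; s = 25, t = -168 (check: 457·25 + 68·(-168) = 1).


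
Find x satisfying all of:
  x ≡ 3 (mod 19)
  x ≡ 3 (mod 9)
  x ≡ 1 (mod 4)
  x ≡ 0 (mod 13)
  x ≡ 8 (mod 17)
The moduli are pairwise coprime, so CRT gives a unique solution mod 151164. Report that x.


Product of moduli M = 19 · 9 · 4 · 13 · 17 = 151164.
Merge one congruence at a time:
  Start: x ≡ 3 (mod 19).
  Combine with x ≡ 3 (mod 9); new modulus lcm = 171.
    Write x = 3 + 19·t and substitute into x ≡ 3 (mod 9): 19·t ≡ 3 − 3 = 0 (mod 9).
    Reduce coefficients mod 9: 1·t ≡ 0 (mod 9).
    So t ≡ 0 (mod 9).
    Then x = 3 + 19·0 = 3, valid modulo lcm(19, 9) = 171: x ≡ 3 (mod 171).
  Combine with x ≡ 1 (mod 4); new modulus lcm = 684.
    Write x = 3 + 171·t and substitute into x ≡ 1 (mod 4): 171·t ≡ 1 − 3 = -2 (mod 4).
    Reduce coefficients mod 4: 3·t ≡ 2 (mod 4).
    The inverse of 3 mod 4 is 3 (since 3·3 = 9 = 2·4 + 1), so t ≡ 3·2 = 6 ≡ 2 (mod 4).
    Then x = 3 + 171·2 = 345, valid modulo lcm(171, 4) = 684: x ≡ 345 (mod 684).
  Combine with x ≡ 0 (mod 13); new modulus lcm = 8892.
    Write x = 345 + 684·t and substitute into x ≡ 0 (mod 13): 684·t ≡ 0 − 345 = -345 (mod 13).
    Reduce coefficients mod 13: 8·t ≡ 6 (mod 13).
    The inverse of 8 mod 13 is 5 (since 8·5 = 40 = 3·13 + 1), so t ≡ 5·6 = 30 ≡ 4 (mod 13).
    Then x = 345 + 684·4 = 3081, valid modulo lcm(684, 13) = 8892: x ≡ 3081 (mod 8892).
  Combine with x ≡ 8 (mod 17); new modulus lcm = 151164.
    Write x = 3081 + 8892·t and substitute into x ≡ 8 (mod 17): 8892·t ≡ 8 − 3081 = -3073 (mod 17).
    Reduce coefficients mod 17: 1·t ≡ 4 (mod 17).
    So t ≡ 4 (mod 17).
    Then x = 3081 + 8892·4 = 38649, valid modulo lcm(8892, 17) = 151164: x ≡ 38649 (mod 151164).
Verify against each original: 38649 mod 19 = 3, 38649 mod 9 = 3, 38649 mod 4 = 1, 38649 mod 13 = 0, 38649 mod 17 = 8.

x ≡ 38649 (mod 151164).


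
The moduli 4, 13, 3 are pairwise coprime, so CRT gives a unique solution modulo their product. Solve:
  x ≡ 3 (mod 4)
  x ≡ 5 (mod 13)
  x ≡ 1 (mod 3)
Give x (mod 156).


Moduli 4, 13, 3 are pairwise coprime; by CRT there is a unique solution modulo M = 4 · 13 · 3 = 156.
Solve pairwise, accumulating the modulus:
  Start with x ≡ 3 (mod 4).
  Combine with x ≡ 5 (mod 13): since gcd(4, 13) = 1, we get a unique residue mod 52.
    Write x = 3 + 4·t and substitute into x ≡ 5 (mod 13): 4·t ≡ 5 − 3 = 2 (mod 13).
    The inverse of 4 mod 13 is 10 (since 4·10 = 40 = 3·13 + 1), so t ≡ 10·2 = 20 ≡ 7 (mod 13).
    Then x = 3 + 4·7 = 31, valid modulo lcm(4, 13) = 52: x ≡ 31 (mod 52).
  Combine with x ≡ 1 (mod 3): since gcd(52, 3) = 1, we get a unique residue mod 156.
    Write x = 31 + 52·t and substitute into x ≡ 1 (mod 3): 52·t ≡ 1 − 31 = -30 (mod 3).
    Reduce coefficients mod 3: 1·t ≡ 0 (mod 3).
    So t ≡ 0 (mod 3).
    Then x = 31 + 52·0 = 31, valid modulo lcm(52, 3) = 156: x ≡ 31 (mod 156).
Verify: 31 mod 4 = 3 ✓, 31 mod 13 = 5 ✓, 31 mod 3 = 1 ✓.

x ≡ 31 (mod 156).


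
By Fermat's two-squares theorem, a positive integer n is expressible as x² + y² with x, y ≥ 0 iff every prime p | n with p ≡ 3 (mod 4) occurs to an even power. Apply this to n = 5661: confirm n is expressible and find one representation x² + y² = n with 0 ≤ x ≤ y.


Step 1: Factor n = 5661 = 3^2 · 17 · 37.
Step 2: Check the mod-4 condition on each prime factor: 3 ≡ 3 (mod 4), exponent 2 (must be even); 17 ≡ 1 (mod 4), exponent 1; 37 ≡ 1 (mod 4), exponent 1.
All primes ≡ 3 (mod 4) appear to even exponent (or don't appear), so by the two-squares theorem n IS expressible as a sum of two squares.
Step 3: Build a representation. Group n = k² · m with k = 3 and m = 17 · 37 = 629 (a product of primes ≡ 1 (mod 4)); a representation of m scales to one of n via (k·x)² + (k·y)² = k²(x² + y²). Each prime p ≡ 1 (mod 4) is itself a sum of two squares; find a² by testing p − a² for a perfect square:
  17: 17 − 1² = 16 = 4² ⇒ 17 = 1² + 4².
  37: 37 − 1² = 36 = 6² ⇒ 37 = 1² + 6².
  Combine using the Brahmagupta–Fibonacci identity (a² + b²)(c² + d²) = (ac − bd)² + (ad + bc)² = (ac + bd)² + (ad − bc)²:
  17 · 37 = 629: from (1² + 4²)(1² + 6²), take (1·1 − 4·6, 1·6 + 4·1) = (1 − 24, 6 + 4) = (-23, 10); dropping signs (only squares matter) gives (23, 10); check 23² + 10² = 529 + 100 = 629 ✓.
  Scale by k = 3: (3·23, 3·10) = (69, 30).
Step 4: Order so x ≤ y and verify: 30² + 69² = 900 + 4761 = 5661 = n. ✓

n = 5661 = 30² + 69² (one valid representation with x ≤ y).


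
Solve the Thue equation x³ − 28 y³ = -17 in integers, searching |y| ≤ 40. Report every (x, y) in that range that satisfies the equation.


The equation is x³ - 28y³ = -17. For fixed y, x³ = 28·y³ − 17, so a solution requires the RHS to be a perfect cube.
Strategy: iterate y from -40 to 40, compute RHS = 28·y³ − 17, and check whether it is a (positive or negative) perfect cube.
Check small values of y:
  y = 0: RHS = -17 is not a perfect cube.
  y = 1: RHS = 11 is not a perfect cube.
  y = -1: RHS = -45 is not a perfect cube.
  y = 2: RHS = 207 is not a perfect cube.
  y = -2: RHS = -241 is not a perfect cube.
  y = 3: RHS = 739 is not a perfect cube.
  y = -3: RHS = -773 is not a perfect cube.
Continuing the search up to |y| = 40 finds no solutions either.
No (x, y) in the scanned range satisfies the equation.

No integer solutions with |y| ≤ 40.


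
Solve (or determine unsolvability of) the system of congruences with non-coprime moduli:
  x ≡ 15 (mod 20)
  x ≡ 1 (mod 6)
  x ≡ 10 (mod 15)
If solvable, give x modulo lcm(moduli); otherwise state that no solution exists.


Moduli 20, 6, 15 are not pairwise coprime, so CRT works modulo lcm(m_i) when all pairwise compatibility conditions hold.
Pairwise compatibility: gcd(m_i, m_j) must divide a_i - a_j for every pair.
Merge one congruence at a time:
  Start: x ≡ 15 (mod 20).
  Combine with x ≡ 1 (mod 6): gcd(20, 6) = 2; 1 - 15 = -14, which IS divisible by 2, so compatible.
    Write x = 15 + 20·t and substitute into x ≡ 1 (mod 6): 20·t ≡ 1 − 15 = -14 (mod 6).
    Divide the congruence (and modulus) by g = 2: 10·t ≡ -7 (mod 3).
    Reduce coefficients mod 3: 1·t ≡ 2 (mod 3).
    So t ≡ 2 (mod 3).
    Then x = 15 + 20·2 = 55, valid modulo lcm(20, 6) = 60: x ≡ 55 (mod 60).
  Combine with x ≡ 10 (mod 15): gcd(60, 15) = 15; 10 - 55 = -45, which IS divisible by 15, so compatible.
    Write x = 55 + 60·t and substitute into x ≡ 10 (mod 15): 60·t ≡ 10 − 55 = -45 (mod 15).
    Divide the congruence (and modulus) by g = 15: 4·t ≡ -3 (mod 1).
    Modulo 1 every t works; take t = 0.
    Then x = 55 + 60·0 = 55, valid modulo lcm(60, 15) = 60: x ≡ 55 (mod 60).
Verify: 55 mod 20 = 15, 55 mod 6 = 1, 55 mod 15 = 10.

x ≡ 55 (mod 60).


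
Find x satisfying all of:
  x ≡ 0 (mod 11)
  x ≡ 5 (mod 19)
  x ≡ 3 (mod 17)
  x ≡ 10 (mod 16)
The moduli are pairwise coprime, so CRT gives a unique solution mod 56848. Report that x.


Product of moduli M = 11 · 19 · 17 · 16 = 56848.
Merge one congruence at a time:
  Start: x ≡ 0 (mod 11).
  Combine with x ≡ 5 (mod 19); new modulus lcm = 209.
    Write x = 0 + 11·t and substitute into x ≡ 5 (mod 19): 11·t ≡ 5 − 0 = 5 (mod 19).
    The inverse of 11 mod 19 is 7 (since 11·7 = 77 = 4·19 + 1), so t ≡ 7·5 = 35 ≡ 16 (mod 19).
    Then x = 0 + 11·16 = 176, valid modulo lcm(11, 19) = 209: x ≡ 176 (mod 209).
  Combine with x ≡ 3 (mod 17); new modulus lcm = 3553.
    Write x = 176 + 209·t and substitute into x ≡ 3 (mod 17): 209·t ≡ 3 − 176 = -173 (mod 17).
    Reduce coefficients mod 17: 5·t ≡ 14 (mod 17).
    The inverse of 5 mod 17 is 7 (since 5·7 = 35 = 2·17 + 1), so t ≡ 7·14 = 98 ≡ 13 (mod 17).
    Then x = 176 + 209·13 = 2893, valid modulo lcm(209, 17) = 3553: x ≡ 2893 (mod 3553).
  Combine with x ≡ 10 (mod 16); new modulus lcm = 56848.
    Write x = 2893 + 3553·t and substitute into x ≡ 10 (mod 16): 3553·t ≡ 10 − 2893 = -2883 (mod 16).
    Reduce coefficients mod 16: 1·t ≡ 13 (mod 16).
    So t ≡ 13 (mod 16).
    Then x = 2893 + 3553·13 = 49082, valid modulo lcm(3553, 16) = 56848: x ≡ 49082 (mod 56848).
Verify against each original: 49082 mod 11 = 0, 49082 mod 19 = 5, 49082 mod 17 = 3, 49082 mod 16 = 10.

x ≡ 49082 (mod 56848).


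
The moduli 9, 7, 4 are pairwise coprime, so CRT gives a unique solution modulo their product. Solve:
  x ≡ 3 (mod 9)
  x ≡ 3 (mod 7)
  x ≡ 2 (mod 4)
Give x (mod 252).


Moduli 9, 7, 4 are pairwise coprime; by CRT there is a unique solution modulo M = 9 · 7 · 4 = 252.
Solve pairwise, accumulating the modulus:
  Start with x ≡ 3 (mod 9).
  Combine with x ≡ 3 (mod 7): since gcd(9, 7) = 1, we get a unique residue mod 63.
    Write x = 3 + 9·t and substitute into x ≡ 3 (mod 7): 9·t ≡ 3 − 3 = 0 (mod 7).
    Reduce coefficients mod 7: 2·t ≡ 0 (mod 7).
    The inverse of 2 mod 7 is 4 (since 2·4 = 8 = 1·7 + 1), so t ≡ 4·0 = 0 ≡ 0 (mod 7).
    Then x = 3 + 9·0 = 3, valid modulo lcm(9, 7) = 63: x ≡ 3 (mod 63).
  Combine with x ≡ 2 (mod 4): since gcd(63, 4) = 1, we get a unique residue mod 252.
    Write x = 3 + 63·t and substitute into x ≡ 2 (mod 4): 63·t ≡ 2 − 3 = -1 (mod 4).
    Reduce coefficients mod 4: 3·t ≡ 3 (mod 4).
    The inverse of 3 mod 4 is 3 (since 3·3 = 9 = 2·4 + 1), so t ≡ 3·3 = 9 ≡ 1 (mod 4).
    Then x = 3 + 63·1 = 66, valid modulo lcm(63, 4) = 252: x ≡ 66 (mod 252).
Verify: 66 mod 9 = 3 ✓, 66 mod 7 = 3 ✓, 66 mod 4 = 2 ✓.

x ≡ 66 (mod 252).


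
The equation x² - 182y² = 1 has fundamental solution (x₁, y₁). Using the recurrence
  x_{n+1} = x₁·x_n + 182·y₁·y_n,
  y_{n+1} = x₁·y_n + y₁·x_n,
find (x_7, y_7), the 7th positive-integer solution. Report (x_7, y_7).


Step 1: Find the fundamental solution (x₁, y₁) of x² - 182y² = 1.
  Expand √182 as a continued fraction. a₀ = ⌊√182⌋ = 13; iterate m_{k+1} = d_k·a_k − m_k, d_{k+1} = (182 − m_{k+1}²)/d_k, a_{k+1} = ⌊(a₀ + m_{k+1})/d_{k+1}⌋ (starting m₀ = 0, d₀ = 1), with convergents p_k = a_k·p_{k-1} + p_{k-2}, q_k = a_k·q_{k-1} + q_{k-2} (p₋₁ = 1, q₋₁ = 0):
  k = 0: a₀ = 13; p₀/q₀ = 13/1; p₀² − 182·q₀² = 169 − 182 = -13.
  k = 1: m = 13, d = 13, a = ⌊(13 + 13)/13⌋ = 2; p/q = (2·13 + 1)/(2·1 + 0) = 27/2; p² − 182·q² = 729 − 728 = 1.
  The first convergent with p² − 182·q² = 1 gives the fundamental solution (x₁, y₁) = (27, 2).
Step 2: Apply the recurrence (x_{n+1}, y_{n+1}) = (x₁x_n + 182y₁y_n, x₁y_n + y₁x_n) repeatedly.
  From (x_1, y_1) = (27, 2): x_2 = 27·27 + 182·2·2 = 1457; y_2 = 27·2 + 2·27 = 108.
  From (x_2, y_2) = (1457, 108): x_3 = 27·1457 + 182·2·108 = 78651; y_3 = 27·108 + 2·1457 = 5830.
  From (x_3, y_3) = (78651, 5830): x_4 = 27·78651 + 182·2·5830 = 4245697; y_4 = 27·5830 + 2·78651 = 314712.
  From (x_4, y_4) = (4245697, 314712): x_5 = 27·4245697 + 182·2·314712 = 229188987; y_5 = 27·314712 + 2·4245697 = 16988618.
  From (x_5, y_5) = (229188987, 16988618): x_6 = 27·229188987 + 182·2·16988618 = 12371959601; y_6 = 27·16988618 + 2·229188987 = 917070660.
  From (x_6, y_6) = (12371959601, 917070660): x_7 = 27·12371959601 + 182·2·917070660 = 667856629467; y_7 = 27·917070660 + 2·12371959601 = 49504827022.
Step 3: Verify x_7² - 182·y_7² = 446032477523021732704089 - 446032477523021732704088 = 1 (should be 1). ✓

(x_1, y_1) = (27, 2); (x_7, y_7) = (667856629467, 49504827022).


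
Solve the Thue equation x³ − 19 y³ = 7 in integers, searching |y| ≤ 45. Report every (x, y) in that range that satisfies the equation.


The equation is x³ - 19y³ = 7. For fixed y, x³ = 19·y³ + 7, so a solution requires the RHS to be a perfect cube.
Strategy: iterate y from -45 to 45, compute RHS = 19·y³ + 7, and check whether it is a (positive or negative) perfect cube.
Check small values of y:
  y = 0: RHS = 7 is not a perfect cube.
  y = 1: RHS = 26 is not a perfect cube.
  y = -1: RHS = -12 is not a perfect cube.
  y = 2: RHS = 159 is not a perfect cube.
  y = -2: RHS = -145 is not a perfect cube.
  y = 3: RHS = 520 is not a perfect cube.
  y = -3: RHS = -506 is not a perfect cube.
Continuing the search up to |y| = 45 finds no solutions either.
No (x, y) in the scanned range satisfies the equation.

No integer solutions with |y| ≤ 45.


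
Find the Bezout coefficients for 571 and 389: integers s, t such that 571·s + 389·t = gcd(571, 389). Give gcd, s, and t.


Euclidean algorithm on (571, 389) — divide until remainder is 0:
  571 = 1 · 389 + 182
  389 = 2 · 182 + 25
  182 = 7 · 25 + 7
  25 = 3 · 7 + 4
  7 = 1 · 4 + 3
  4 = 1 · 3 + 1
  3 = 3 · 1 + 0
gcd(571, 389) = 1.
Track Bezout coefficients alongside the remainders: start with r₀ = 571 = a·1 + b·0 (s = 1, t = 0) and r₁ = 389 = a·0 + b·1 (s = 0, t = 1); each new remainder r_{k+1} = r_{k-1} − q_k·r_k inherits s_{k+1} = s_{k-1} − q_k·s_k, t_{k+1} = t_{k-1} − q_k·t_k, so r_k = a·s_k + b·t_k at every step:
  q = 1: r = 182, s = 1 − 1·0 = 1, t = 0 − 1·1 = -1  (check: 571·1 + 389·(-1) = 182)
  q = 2: r = 25, s = 0 − 2·1 = -2, t = 1 − 2·(-1) = 3  (check: 571·(-2) + 389·3 = 25)
  q = 7: r = 7, s = 1 − 7·(-2) = 15, t = -1 − 7·3 = -22  (check: 571·15 + 389·(-22) = 7)
  q = 3: r = 4, s = -2 − 3·15 = -47, t = 3 − 3·(-22) = 69  (check: 571·(-47) + 389·69 = 4)
  q = 1: r = 3, s = 15 − 1·(-47) = 62, t = -22 − 1·69 = -91  (check: 571·62 + 389·(-91) = 3)
  q = 1: r = 1, s = -47 − 1·62 = -109, t = 69 − 1·(-91) = 160  (check: 571·(-109) + 389·160 = 1)
The row with r = 1 (the gcd) gives the Bezout coefficients s = -109, t = 160.
Result: 571 · (-109) + 389 · (160) = 1.

gcd(571, 389) = 1; s = -109, t = 160 (check: 571·(-109) + 389·160 = 1).


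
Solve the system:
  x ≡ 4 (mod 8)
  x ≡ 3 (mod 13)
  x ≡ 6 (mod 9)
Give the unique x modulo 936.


Moduli 8, 13, 9 are pairwise coprime; by CRT there is a unique solution modulo M = 8 · 13 · 9 = 936.
Solve pairwise, accumulating the modulus:
  Start with x ≡ 4 (mod 8).
  Combine with x ≡ 3 (mod 13): since gcd(8, 13) = 1, we get a unique residue mod 104.
    Write x = 4 + 8·t and substitute into x ≡ 3 (mod 13): 8·t ≡ 3 − 4 = -1 (mod 13).
    Reduce coefficients mod 13: 8·t ≡ 12 (mod 13).
    The inverse of 8 mod 13 is 5 (since 8·5 = 40 = 3·13 + 1), so t ≡ 5·12 = 60 ≡ 8 (mod 13).
    Then x = 4 + 8·8 = 68, valid modulo lcm(8, 13) = 104: x ≡ 68 (mod 104).
  Combine with x ≡ 6 (mod 9): since gcd(104, 9) = 1, we get a unique residue mod 936.
    Write x = 68 + 104·t and substitute into x ≡ 6 (mod 9): 104·t ≡ 6 − 68 = -62 (mod 9).
    Reduce coefficients mod 9: 5·t ≡ 1 (mod 9).
    The inverse of 5 mod 9 is 2 (since 5·2 = 10 = 1·9 + 1), so t ≡ 2·1 = 2 ≡ 2 (mod 9).
    Then x = 68 + 104·2 = 276, valid modulo lcm(104, 9) = 936: x ≡ 276 (mod 936).
Verify: 276 mod 8 = 4 ✓, 276 mod 13 = 3 ✓, 276 mod 9 = 6 ✓.

x ≡ 276 (mod 936).


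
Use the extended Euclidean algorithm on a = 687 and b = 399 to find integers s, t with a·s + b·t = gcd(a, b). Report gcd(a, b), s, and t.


Euclidean algorithm on (687, 399) — divide until remainder is 0:
  687 = 1 · 399 + 288
  399 = 1 · 288 + 111
  288 = 2 · 111 + 66
  111 = 1 · 66 + 45
  66 = 1 · 45 + 21
  45 = 2 · 21 + 3
  21 = 7 · 3 + 0
gcd(687, 399) = 3.
Track Bezout coefficients alongside the remainders: start with r₀ = 687 = a·1 + b·0 (s = 1, t = 0) and r₁ = 399 = a·0 + b·1 (s = 0, t = 1); each new remainder r_{k+1} = r_{k-1} − q_k·r_k inherits s_{k+1} = s_{k-1} − q_k·s_k, t_{k+1} = t_{k-1} − q_k·t_k, so r_k = a·s_k + b·t_k at every step:
  q = 1: r = 288, s = 1 − 1·0 = 1, t = 0 − 1·1 = -1  (check: 687·1 + 399·(-1) = 288)
  q = 1: r = 111, s = 0 − 1·1 = -1, t = 1 − 1·(-1) = 2  (check: 687·(-1) + 399·2 = 111)
  q = 2: r = 66, s = 1 − 2·(-1) = 3, t = -1 − 2·2 = -5  (check: 687·3 + 399·(-5) = 66)
  q = 1: r = 45, s = -1 − 1·3 = -4, t = 2 − 1·(-5) = 7  (check: 687·(-4) + 399·7 = 45)
  q = 1: r = 21, s = 3 − 1·(-4) = 7, t = -5 − 1·7 = -12  (check: 687·7 + 399·(-12) = 21)
  q = 2: r = 3, s = -4 − 2·7 = -18, t = 7 − 2·(-12) = 31  (check: 687·(-18) + 399·31 = 3)
The row with r = 3 (the gcd) gives the Bezout coefficients s = -18, t = 31.
Result: 687 · (-18) + 399 · (31) = 3.

gcd(687, 399) = 3; s = -18, t = 31 (check: 687·(-18) + 399·31 = 3).


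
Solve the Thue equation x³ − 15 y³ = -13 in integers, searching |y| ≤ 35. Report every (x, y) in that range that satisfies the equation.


The equation is x³ - 15y³ = -13. For fixed y, x³ = 15·y³ − 13, so a solution requires the RHS to be a perfect cube.
Strategy: iterate y from -35 to 35, compute RHS = 15·y³ − 13, and check whether it is a (positive or negative) perfect cube.
Check small values of y:
  y = 0: RHS = -13 is not a perfect cube.
  y = 1: RHS = 2 is not a perfect cube.
  y = -1: RHS = -28 is not a perfect cube.
  y = 2: RHS = 107 is not a perfect cube.
  y = -2: RHS = -133 is not a perfect cube.
  y = 3: RHS = 392 is not a perfect cube.
  y = -3: RHS = -418 is not a perfect cube.
Continuing the search up to |y| = 35 finds no solutions either.
No (x, y) in the scanned range satisfies the equation.

No integer solutions with |y| ≤ 35.


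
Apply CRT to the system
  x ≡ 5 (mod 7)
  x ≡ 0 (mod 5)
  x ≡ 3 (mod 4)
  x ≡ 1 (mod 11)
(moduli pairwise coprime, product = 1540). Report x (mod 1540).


Product of moduli M = 7 · 5 · 4 · 11 = 1540.
Merge one congruence at a time:
  Start: x ≡ 5 (mod 7).
  Combine with x ≡ 0 (mod 5); new modulus lcm = 35.
    Write x = 5 + 7·t and substitute into x ≡ 0 (mod 5): 7·t ≡ 0 − 5 = -5 (mod 5).
    Reduce coefficients mod 5: 2·t ≡ 0 (mod 5).
    The inverse of 2 mod 5 is 3 (since 2·3 = 6 = 1·5 + 1), so t ≡ 3·0 = 0 ≡ 0 (mod 5).
    Then x = 5 + 7·0 = 5, valid modulo lcm(7, 5) = 35: x ≡ 5 (mod 35).
  Combine with x ≡ 3 (mod 4); new modulus lcm = 140.
    Write x = 5 + 35·t and substitute into x ≡ 3 (mod 4): 35·t ≡ 3 − 5 = -2 (mod 4).
    Reduce coefficients mod 4: 3·t ≡ 2 (mod 4).
    The inverse of 3 mod 4 is 3 (since 3·3 = 9 = 2·4 + 1), so t ≡ 3·2 = 6 ≡ 2 (mod 4).
    Then x = 5 + 35·2 = 75, valid modulo lcm(35, 4) = 140: x ≡ 75 (mod 140).
  Combine with x ≡ 1 (mod 11); new modulus lcm = 1540.
    Write x = 75 + 140·t and substitute into x ≡ 1 (mod 11): 140·t ≡ 1 − 75 = -74 (mod 11).
    Reduce coefficients mod 11: 8·t ≡ 3 (mod 11).
    The inverse of 8 mod 11 is 7 (since 8·7 = 56 = 5·11 + 1), so t ≡ 7·3 = 21 ≡ 10 (mod 11).
    Then x = 75 + 140·10 = 1475, valid modulo lcm(140, 11) = 1540: x ≡ 1475 (mod 1540).
Verify against each original: 1475 mod 7 = 5, 1475 mod 5 = 0, 1475 mod 4 = 3, 1475 mod 11 = 1.

x ≡ 1475 (mod 1540).


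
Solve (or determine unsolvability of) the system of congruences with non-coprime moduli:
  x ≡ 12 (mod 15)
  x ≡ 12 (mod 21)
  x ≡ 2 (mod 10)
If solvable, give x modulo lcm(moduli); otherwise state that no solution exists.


Moduli 15, 21, 10 are not pairwise coprime, so CRT works modulo lcm(m_i) when all pairwise compatibility conditions hold.
Pairwise compatibility: gcd(m_i, m_j) must divide a_i - a_j for every pair.
Merge one congruence at a time:
  Start: x ≡ 12 (mod 15).
  Combine with x ≡ 12 (mod 21): gcd(15, 21) = 3; 12 - 12 = 0, which IS divisible by 3, so compatible.
    Write x = 12 + 15·t and substitute into x ≡ 12 (mod 21): 15·t ≡ 12 − 12 = 0 (mod 21).
    Divide the congruence (and modulus) by g = 3: 5·t ≡ 0 (mod 7).
    The inverse of 5 mod 7 is 3 (since 5·3 = 15 = 2·7 + 1), so t ≡ 3·0 = 0 ≡ 0 (mod 7).
    Then x = 12 + 15·0 = 12, valid modulo lcm(15, 21) = 105: x ≡ 12 (mod 105).
  Combine with x ≡ 2 (mod 10): gcd(105, 10) = 5; 2 - 12 = -10, which IS divisible by 5, so compatible.
    Write x = 12 + 105·t and substitute into x ≡ 2 (mod 10): 105·t ≡ 2 − 12 = -10 (mod 10).
    Divide the congruence (and modulus) by g = 5: 21·t ≡ -2 (mod 2).
    Reduce coefficients mod 2: 1·t ≡ 0 (mod 2).
    So t ≡ 0 (mod 2).
    Then x = 12 + 105·0 = 12, valid modulo lcm(105, 10) = 210: x ≡ 12 (mod 210).
Verify: 12 mod 15 = 12, 12 mod 21 = 12, 12 mod 10 = 2.

x ≡ 12 (mod 210).
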